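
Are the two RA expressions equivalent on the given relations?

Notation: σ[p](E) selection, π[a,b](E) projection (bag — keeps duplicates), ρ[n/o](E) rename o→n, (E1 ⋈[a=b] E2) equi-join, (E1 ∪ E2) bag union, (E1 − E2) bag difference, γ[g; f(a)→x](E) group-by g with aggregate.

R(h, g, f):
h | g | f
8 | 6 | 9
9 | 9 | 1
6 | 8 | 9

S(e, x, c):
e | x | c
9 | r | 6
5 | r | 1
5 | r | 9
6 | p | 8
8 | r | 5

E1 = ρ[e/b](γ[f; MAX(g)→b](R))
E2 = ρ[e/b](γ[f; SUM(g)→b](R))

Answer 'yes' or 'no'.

E1 stepwise |·|:
  R → 3
  γ[f; MAX(g)→b](R) → 2
  ρ[e/b](γ[f; MAX(g)→b](R)) → 2
E2 stepwise |·|:
  R → 3
  γ[f; SUM(g)→b](R) → 2
  ρ[e/b](γ[f; SUM(g)→b](R)) → 2

E1 result:
f | e
1 | 9
9 | 8
E2 result:
f | e
1 | 9
9 | 14
Witness: (9, 8) appears 1× in E1 but 0× in E2.

no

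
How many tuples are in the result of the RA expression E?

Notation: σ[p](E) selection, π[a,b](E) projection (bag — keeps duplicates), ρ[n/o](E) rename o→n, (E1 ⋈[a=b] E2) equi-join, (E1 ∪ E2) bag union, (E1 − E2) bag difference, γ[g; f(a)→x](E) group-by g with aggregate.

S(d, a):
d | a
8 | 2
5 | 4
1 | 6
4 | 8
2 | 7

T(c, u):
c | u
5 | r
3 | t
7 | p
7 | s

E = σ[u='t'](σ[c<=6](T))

Row counts bottom-up:
  T → 4
  σ[c<=6](T) → 2
  σ[u='t'](σ[c<=6](T)) → 1

|E| = 1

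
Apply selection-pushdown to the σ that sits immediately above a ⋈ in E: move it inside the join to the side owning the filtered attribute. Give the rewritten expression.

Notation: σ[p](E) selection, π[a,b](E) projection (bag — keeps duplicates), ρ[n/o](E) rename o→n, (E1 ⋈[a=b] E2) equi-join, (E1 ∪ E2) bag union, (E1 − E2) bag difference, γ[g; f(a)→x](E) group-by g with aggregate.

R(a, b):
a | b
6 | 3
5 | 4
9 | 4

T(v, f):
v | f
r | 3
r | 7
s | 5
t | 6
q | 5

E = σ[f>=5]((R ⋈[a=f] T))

σ filters on f, owned by the right side.
E' = (R ⋈[a=f] σ[f>=5](T))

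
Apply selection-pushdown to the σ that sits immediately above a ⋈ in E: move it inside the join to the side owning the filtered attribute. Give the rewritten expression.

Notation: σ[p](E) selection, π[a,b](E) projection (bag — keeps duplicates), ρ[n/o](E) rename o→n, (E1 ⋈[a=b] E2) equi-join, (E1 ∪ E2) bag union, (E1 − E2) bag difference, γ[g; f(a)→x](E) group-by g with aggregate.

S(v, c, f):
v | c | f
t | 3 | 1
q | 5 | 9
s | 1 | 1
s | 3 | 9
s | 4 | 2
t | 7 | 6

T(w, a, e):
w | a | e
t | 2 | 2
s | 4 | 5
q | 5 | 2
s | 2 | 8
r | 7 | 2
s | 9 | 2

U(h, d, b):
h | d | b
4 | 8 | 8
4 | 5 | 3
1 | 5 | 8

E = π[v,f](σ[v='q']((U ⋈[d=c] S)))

σ filters on v, owned by the right side.
E' = π[v,f]((U ⋈[d=c] σ[v='q'](S)))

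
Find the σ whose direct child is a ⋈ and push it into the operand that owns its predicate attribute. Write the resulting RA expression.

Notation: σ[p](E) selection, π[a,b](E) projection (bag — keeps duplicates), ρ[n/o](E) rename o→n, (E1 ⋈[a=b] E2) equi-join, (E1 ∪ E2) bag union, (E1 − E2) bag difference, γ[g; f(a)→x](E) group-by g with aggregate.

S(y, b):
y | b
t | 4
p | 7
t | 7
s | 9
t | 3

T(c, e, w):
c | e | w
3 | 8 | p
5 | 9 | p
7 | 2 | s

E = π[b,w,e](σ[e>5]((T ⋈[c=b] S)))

σ filters on e, owned by the left side.
E' = π[b,w,e]((σ[e>5](T) ⋈[c=b] S))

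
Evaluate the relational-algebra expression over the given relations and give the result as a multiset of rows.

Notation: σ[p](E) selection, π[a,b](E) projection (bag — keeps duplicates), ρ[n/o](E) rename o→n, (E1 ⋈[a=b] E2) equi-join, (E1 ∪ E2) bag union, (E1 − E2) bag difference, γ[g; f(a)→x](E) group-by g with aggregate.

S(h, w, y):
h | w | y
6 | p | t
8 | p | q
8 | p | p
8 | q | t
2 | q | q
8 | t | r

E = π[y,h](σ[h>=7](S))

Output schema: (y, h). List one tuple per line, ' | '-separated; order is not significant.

Stepwise |·|:
  S → 6
  σ[h>=7](S) → 4
  π[y,h](σ[h>=7](S)) → 4

== RESULT ==
y | h
p | 8
q | 8
r | 8
t | 8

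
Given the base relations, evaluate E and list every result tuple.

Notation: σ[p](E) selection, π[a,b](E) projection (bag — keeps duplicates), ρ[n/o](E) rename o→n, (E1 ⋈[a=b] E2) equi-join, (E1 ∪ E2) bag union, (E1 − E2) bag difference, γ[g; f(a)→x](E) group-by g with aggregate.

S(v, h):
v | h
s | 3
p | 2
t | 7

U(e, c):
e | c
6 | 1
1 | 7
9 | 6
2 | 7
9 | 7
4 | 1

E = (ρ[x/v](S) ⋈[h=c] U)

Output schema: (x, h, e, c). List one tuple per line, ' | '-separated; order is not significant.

Row counts bottom-up:
  S → 3
  ρ[x/v](S) → 3
  U → 6
  (ρ[x/v](S) ⋈[h=c] U) → 3

== RESULT ==
x | h | e | c
t | 7 | 1 | 7
t | 7 | 2 | 7
t | 7 | 9 | 7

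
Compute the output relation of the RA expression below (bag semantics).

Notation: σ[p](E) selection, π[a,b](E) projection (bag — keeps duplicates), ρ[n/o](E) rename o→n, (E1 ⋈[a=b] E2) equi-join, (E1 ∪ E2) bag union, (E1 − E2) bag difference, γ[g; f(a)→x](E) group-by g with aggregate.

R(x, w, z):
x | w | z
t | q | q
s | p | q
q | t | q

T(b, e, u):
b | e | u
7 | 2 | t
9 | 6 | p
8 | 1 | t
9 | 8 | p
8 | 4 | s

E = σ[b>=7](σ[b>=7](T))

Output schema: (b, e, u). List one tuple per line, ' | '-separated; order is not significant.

Stepwise |·|:
  T → 5
  σ[b>=7](T) → 5
  σ[b>=7](σ[b>=7](T)) → 5

== RESULT ==
b | e | u
7 | 2 | t
8 | 1 | t
8 | 4 | s
9 | 6 | p
9 | 8 | p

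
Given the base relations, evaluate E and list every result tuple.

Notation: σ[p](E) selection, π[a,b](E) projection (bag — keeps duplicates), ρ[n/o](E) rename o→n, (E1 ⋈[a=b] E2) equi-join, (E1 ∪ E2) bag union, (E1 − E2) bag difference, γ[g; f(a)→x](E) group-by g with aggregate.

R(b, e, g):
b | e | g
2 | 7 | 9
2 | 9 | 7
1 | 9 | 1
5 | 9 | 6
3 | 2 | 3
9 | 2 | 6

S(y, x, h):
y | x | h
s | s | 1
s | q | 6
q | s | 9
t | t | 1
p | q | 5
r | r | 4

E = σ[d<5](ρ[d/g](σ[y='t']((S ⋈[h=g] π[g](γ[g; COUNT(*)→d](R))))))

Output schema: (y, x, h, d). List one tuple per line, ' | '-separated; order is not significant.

Subexpression sizes:
  S → 6
  R → 6
  γ[g; COUNT(*)→d](R) → 5
  π[g](γ[g; COUNT(*)→d](R)) → 5
  (S ⋈[h=g] π[g](γ[g; COUNT(*)→d](R))) → 4
  σ[y='t']((S ⋈[h=g] π[g](γ[g; COUNT(*)→d](R)))) → 1
  ρ[d/g](σ[y='t']((S ⋈[h=g] π[g](γ[g; COUNT(*)→d](R))))) → 1
  σ[d<5](ρ[d/g](σ[y='t']((S ⋈[h=g] π[g](γ[g; COUNT(*)→d](R)))))) → 1

== RESULT ==
y | x | h | d
t | t | 1 | 1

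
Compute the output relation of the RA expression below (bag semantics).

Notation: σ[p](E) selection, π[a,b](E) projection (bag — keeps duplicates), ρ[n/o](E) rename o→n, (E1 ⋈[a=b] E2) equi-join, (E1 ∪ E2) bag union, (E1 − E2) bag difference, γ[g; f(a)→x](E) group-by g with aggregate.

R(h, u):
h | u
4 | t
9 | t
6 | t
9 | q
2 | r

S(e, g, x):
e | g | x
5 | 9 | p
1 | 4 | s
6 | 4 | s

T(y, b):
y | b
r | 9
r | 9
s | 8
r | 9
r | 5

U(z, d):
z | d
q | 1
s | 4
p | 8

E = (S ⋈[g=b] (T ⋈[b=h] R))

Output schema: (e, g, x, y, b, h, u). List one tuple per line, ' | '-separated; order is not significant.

Per-node cardinality:
  S → 3
  T → 5
  R → 5
  (T ⋈[b=h] R) → 6
  (S ⋈[g=b] (T ⋈[b=h] R)) → 6

== RESULT ==
e | g | x | y | b | h | u
5 | 9 | p | r | 9 | 9 | q
5 | 9 | p | r | 9 | 9 | q
5 | 9 | p | r | 9 | 9 | q
5 | 9 | p | r | 9 | 9 | t
5 | 9 | p | r | 9 | 9 | t
5 | 9 | p | r | 9 | 9 | t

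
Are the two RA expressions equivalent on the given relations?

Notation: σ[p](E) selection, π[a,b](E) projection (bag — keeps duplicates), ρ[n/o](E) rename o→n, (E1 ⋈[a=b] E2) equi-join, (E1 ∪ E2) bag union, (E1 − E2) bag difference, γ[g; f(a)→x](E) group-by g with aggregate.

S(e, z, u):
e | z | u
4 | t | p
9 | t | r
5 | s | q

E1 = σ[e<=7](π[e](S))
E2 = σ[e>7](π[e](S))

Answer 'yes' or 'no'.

E1 subexpression sizes:
  S → 3
  π[e](S) → 3
  σ[e<=7](π[e](S)) → 2
E2 subexpression sizes:
  S → 3
  π[e](S) → 3
  σ[e>7](π[e](S)) → 1

E1 result:
e
4
5
E2 result:
e
9
Witness: (9,) appears 0× in E1 but 1× in E2.

no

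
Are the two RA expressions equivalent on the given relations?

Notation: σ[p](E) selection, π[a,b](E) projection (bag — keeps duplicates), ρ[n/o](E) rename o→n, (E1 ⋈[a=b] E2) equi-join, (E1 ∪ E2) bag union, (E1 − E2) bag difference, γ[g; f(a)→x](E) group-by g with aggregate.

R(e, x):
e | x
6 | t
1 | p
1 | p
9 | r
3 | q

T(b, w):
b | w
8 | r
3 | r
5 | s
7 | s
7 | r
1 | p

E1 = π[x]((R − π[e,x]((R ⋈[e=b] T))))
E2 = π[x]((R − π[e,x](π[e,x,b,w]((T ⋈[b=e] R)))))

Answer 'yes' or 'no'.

E1 per-node cardinality:
  R → 5
  R → 5
  T → 6
  (R ⋈[e=b] T) → 3
  π[e,x]((R ⋈[e=b] T)) → 3
  (R − π[e,x]((R ⋈[e=b] T))) → 2
  π[x]((R − π[e,x]((R ⋈[e=b] T)))) → 2
E2 per-node cardinality:
  R → 5
  T → 6
  R → 5
  (T ⋈[b=e] R) → 3
  π[e,x,b,w]((T ⋈[b=e] R)) → 3
  π[e,x](π[e,x,b,w]((T ⋈[b=e] R))) → 3
  (R − π[e,x](π[e,x,b,w]((T ⋈[b=e] R)))) → 2
  π[x]((R − π[e,x](π[e,x,b,w]((T ⋈[b=e] R))))) → 2

E1 and E2 produce the same multiset:
x
r
t

yes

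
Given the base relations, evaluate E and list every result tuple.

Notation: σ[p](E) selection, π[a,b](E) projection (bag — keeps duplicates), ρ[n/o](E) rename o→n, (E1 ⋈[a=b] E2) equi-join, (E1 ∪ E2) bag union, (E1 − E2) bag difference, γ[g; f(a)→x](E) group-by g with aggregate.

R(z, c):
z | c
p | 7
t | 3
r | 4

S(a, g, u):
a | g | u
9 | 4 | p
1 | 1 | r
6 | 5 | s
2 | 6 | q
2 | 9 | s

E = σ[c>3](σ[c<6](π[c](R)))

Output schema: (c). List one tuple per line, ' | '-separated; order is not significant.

Stepwise |·|:
  R → 3
  π[c](R) → 3
  σ[c<6](π[c](R)) → 2
  σ[c>3](σ[c<6](π[c](R))) → 1

== RESULT ==
c
4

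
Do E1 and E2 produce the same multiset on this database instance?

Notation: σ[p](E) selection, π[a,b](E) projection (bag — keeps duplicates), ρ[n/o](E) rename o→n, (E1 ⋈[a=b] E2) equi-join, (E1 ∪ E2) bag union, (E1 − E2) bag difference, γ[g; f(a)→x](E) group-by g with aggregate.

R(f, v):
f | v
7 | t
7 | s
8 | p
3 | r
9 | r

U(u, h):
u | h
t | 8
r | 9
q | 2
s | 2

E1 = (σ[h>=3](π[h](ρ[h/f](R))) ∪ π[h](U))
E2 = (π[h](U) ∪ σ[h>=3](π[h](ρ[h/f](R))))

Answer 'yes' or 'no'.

E1 row counts bottom-up:
  R → 5
  ρ[h/f](R) → 5
  π[h](ρ[h/f](R)) → 5
  σ[h>=3](π[h](ρ[h/f](R))) → 5
  U → 4
  π[h](U) → 4
  (σ[h>=3](π[h](ρ[h/f](R))) ∪ π[h](U)) → 9
E2 row counts bottom-up:
  U → 4
  π[h](U) → 4
  R → 5
  ρ[h/f](R) → 5
  π[h](ρ[h/f](R)) → 5
  σ[h>=3](π[h](ρ[h/f](R))) → 5
  (π[h](U) ∪ σ[h>=3](π[h](ρ[h/f](R)))) → 9

E1 and E2 produce the same multiset:
h
2
2
3
7
7
8
8
9
9

yes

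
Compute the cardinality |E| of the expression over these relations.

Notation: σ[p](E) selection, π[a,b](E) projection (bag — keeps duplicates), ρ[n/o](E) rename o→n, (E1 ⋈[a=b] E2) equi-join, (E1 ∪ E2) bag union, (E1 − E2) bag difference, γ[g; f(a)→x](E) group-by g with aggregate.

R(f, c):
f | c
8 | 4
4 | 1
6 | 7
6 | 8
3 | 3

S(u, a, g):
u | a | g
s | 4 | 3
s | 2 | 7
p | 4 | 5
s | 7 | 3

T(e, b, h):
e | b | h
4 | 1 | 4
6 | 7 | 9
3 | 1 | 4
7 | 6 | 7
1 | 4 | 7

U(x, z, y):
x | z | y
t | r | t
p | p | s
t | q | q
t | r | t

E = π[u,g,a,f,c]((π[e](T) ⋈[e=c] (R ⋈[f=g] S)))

Stepwise |·|:
  T → 5
  π[e](T) → 5
  R → 5
  S → 4
  (R ⋈[f=g] S) → 2
  (π[e](T) ⋈[e=c] (R ⋈[f=g] S)) → 2
  π[u,g,a,f,c]((π[e](T) ⋈[e=c] (R ⋈[f=g] S))) → 2

|E| = 2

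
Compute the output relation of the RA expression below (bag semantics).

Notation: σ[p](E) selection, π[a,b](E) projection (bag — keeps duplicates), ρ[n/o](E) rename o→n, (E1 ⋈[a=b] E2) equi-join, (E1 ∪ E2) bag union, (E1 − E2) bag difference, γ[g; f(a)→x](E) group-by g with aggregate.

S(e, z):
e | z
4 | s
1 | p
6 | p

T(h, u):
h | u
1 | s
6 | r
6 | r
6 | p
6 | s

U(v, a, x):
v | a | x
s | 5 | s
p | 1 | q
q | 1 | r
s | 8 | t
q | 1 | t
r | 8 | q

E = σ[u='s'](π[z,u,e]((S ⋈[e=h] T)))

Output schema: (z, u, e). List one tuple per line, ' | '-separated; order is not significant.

Row counts bottom-up:
  S → 3
  T → 5
  (S ⋈[e=h] T) → 5
  π[z,u,e]((S ⋈[e=h] T)) → 5
  σ[u='s'](π[z,u,e]((S ⋈[e=h] T))) → 2

== RESULT ==
z | u | e
p | s | 1
p | s | 6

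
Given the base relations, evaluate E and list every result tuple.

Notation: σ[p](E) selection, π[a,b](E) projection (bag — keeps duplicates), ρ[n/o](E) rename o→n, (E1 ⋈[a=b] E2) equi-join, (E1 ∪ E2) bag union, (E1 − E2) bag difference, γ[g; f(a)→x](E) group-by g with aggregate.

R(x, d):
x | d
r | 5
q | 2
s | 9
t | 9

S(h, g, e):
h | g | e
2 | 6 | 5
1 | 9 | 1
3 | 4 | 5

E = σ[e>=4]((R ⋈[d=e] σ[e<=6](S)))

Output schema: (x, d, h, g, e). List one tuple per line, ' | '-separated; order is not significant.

Per-node cardinality:
  R → 4
  S → 3
  σ[e<=6](S) → 3
  (R ⋈[d=e] σ[e<=6](S)) → 2
  σ[e>=4]((R ⋈[d=e] σ[e<=6](S))) → 2

== RESULT ==
x | d | h | g | e
r | 5 | 2 | 6 | 5
r | 5 | 3 | 4 | 5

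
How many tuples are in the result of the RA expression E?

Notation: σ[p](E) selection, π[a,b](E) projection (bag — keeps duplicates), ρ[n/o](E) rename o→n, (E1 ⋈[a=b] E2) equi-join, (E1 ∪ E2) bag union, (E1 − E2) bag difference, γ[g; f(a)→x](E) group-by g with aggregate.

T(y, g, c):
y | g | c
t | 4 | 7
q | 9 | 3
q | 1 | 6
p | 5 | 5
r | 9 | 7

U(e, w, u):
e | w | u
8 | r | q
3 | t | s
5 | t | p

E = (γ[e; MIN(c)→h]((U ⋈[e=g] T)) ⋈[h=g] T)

Stepwise |·|:
  U → 3
  T → 5
  (U ⋈[e=g] T) → 1
  γ[e; MIN(c)→h]((U ⋈[e=g] T)) → 1
  T → 5
  (γ[e; MIN(c)→h]((U ⋈[e=g] T)) ⋈[h=g] T) → 1

|E| = 1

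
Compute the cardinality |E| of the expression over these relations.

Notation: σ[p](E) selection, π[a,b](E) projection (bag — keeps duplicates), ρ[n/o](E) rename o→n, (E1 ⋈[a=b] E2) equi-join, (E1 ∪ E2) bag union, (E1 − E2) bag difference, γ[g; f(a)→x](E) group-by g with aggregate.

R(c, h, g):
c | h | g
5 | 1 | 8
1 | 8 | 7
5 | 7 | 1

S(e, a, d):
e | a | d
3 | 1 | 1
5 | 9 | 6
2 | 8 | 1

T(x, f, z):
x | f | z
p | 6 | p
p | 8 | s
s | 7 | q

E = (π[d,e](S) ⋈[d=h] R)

Row counts bottom-up:
  S → 3
  π[d,e](S) → 3
  R → 3
  (π[d,e](S) ⋈[d=h] R) → 2

|E| = 2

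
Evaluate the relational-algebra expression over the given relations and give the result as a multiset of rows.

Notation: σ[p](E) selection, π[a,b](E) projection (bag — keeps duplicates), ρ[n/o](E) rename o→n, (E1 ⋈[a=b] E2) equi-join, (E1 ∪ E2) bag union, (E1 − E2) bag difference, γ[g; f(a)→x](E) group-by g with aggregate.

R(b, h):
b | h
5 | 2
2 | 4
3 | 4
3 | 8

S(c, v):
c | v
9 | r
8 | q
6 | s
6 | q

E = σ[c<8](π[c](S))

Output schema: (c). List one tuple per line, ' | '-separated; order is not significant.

Row counts bottom-up:
  S → 4
  π[c](S) → 4
  σ[c<8](π[c](S)) → 2

== RESULT ==
c
6
6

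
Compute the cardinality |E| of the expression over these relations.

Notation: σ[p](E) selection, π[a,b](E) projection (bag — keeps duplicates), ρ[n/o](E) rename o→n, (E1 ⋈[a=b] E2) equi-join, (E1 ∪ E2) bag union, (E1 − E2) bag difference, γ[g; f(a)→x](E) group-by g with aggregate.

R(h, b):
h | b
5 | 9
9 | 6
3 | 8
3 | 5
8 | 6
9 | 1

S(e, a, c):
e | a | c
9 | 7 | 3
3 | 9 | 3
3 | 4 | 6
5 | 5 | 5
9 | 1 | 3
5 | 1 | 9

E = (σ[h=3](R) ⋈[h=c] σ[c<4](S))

Row counts bottom-up:
  R → 6
  σ[h=3](R) → 2
  S → 6
  σ[c<4](S) → 3
  (σ[h=3](R) ⋈[h=c] σ[c<4](S)) → 6

|E| = 6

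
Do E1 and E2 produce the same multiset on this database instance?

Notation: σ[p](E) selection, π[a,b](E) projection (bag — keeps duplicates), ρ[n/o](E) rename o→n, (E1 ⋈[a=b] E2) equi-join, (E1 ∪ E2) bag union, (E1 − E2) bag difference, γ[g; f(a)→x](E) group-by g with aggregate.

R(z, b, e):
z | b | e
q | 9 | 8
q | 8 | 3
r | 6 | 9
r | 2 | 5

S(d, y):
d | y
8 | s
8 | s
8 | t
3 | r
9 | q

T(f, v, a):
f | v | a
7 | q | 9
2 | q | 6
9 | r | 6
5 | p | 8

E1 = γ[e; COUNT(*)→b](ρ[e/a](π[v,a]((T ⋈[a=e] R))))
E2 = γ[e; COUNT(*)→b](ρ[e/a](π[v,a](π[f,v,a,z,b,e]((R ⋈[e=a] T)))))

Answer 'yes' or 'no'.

E1 subexpression sizes:
  T → 4
  R → 4
  (T ⋈[a=e] R) → 2
  π[v,a]((T ⋈[a=e] R)) → 2
  ρ[e/a](π[v,a]((T ⋈[a=e] R))) → 2
  γ[e; COUNT(*)→b](ρ[e/a](π[v,a]((T ⋈[a=e] R)))) → 2
E2 subexpression sizes:
  R → 4
  T → 4
  (R ⋈[e=a] T) → 2
  π[f,v,a,z,b,e]((R ⋈[e=a] T)) → 2
  π[v,a](π[f,v,a,z,b,e]((R ⋈[e=a] T))) → 2
  ρ[e/a](π[v,a](π[f,v,a,z,b,e]((R ⋈[e=a] T)))) → 2
  γ[e; COUNT(*)→b](ρ[e/a](π[v,a](π[f,v,a,z,b,e]((R ⋈[e=a] T))))) → 2

E1 and E2 produce the same multiset:
e | b
8 | 1
9 | 1

yes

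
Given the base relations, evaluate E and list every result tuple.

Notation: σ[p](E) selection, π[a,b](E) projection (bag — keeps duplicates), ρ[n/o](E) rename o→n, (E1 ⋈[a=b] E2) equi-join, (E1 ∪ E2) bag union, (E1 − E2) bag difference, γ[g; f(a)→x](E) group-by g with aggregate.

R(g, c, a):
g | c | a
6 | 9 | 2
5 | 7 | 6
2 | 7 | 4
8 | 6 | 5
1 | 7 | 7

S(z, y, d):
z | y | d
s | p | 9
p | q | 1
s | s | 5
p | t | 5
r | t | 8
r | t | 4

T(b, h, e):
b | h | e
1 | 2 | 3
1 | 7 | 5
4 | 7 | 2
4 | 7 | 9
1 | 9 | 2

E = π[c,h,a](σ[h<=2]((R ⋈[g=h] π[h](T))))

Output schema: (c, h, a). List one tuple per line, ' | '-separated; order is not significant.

Per-node cardinality:
  R → 5
  T → 5
  π[h](T) → 5
  (R ⋈[g=h] π[h](T)) → 1
  σ[h<=2]((R ⋈[g=h] π[h](T))) → 1
  π[c,h,a](σ[h<=2]((R ⋈[g=h] π[h](T)))) → 1

== RESULT ==
c | h | a
7 | 2 | 4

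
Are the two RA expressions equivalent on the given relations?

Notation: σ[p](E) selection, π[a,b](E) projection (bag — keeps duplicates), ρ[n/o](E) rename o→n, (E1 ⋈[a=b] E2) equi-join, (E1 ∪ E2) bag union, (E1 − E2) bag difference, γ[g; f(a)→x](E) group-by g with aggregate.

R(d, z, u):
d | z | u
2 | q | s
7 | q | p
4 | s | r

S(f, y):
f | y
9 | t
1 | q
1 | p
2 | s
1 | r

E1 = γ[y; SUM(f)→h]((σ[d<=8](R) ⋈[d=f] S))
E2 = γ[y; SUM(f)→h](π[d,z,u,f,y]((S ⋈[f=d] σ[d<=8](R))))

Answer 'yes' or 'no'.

E1 subexpression sizes:
  R → 3
  σ[d<=8](R) → 3
  S → 5
  (σ[d<=8](R) ⋈[d=f] S) → 1
  γ[y; SUM(f)→h]((σ[d<=8](R) ⋈[d=f] S)) → 1
E2 subexpression sizes:
  S → 5
  R → 3
  σ[d<=8](R) → 3
  (S ⋈[f=d] σ[d<=8](R)) → 1
  π[d,z,u,f,y]((S ⋈[f=d] σ[d<=8](R))) → 1
  γ[y; SUM(f)→h](π[d,z,u,f,y]((S ⋈[f=d] σ[d<=8](R)))) → 1

E1 and E2 produce the same multiset:
y | h
s | 2

yes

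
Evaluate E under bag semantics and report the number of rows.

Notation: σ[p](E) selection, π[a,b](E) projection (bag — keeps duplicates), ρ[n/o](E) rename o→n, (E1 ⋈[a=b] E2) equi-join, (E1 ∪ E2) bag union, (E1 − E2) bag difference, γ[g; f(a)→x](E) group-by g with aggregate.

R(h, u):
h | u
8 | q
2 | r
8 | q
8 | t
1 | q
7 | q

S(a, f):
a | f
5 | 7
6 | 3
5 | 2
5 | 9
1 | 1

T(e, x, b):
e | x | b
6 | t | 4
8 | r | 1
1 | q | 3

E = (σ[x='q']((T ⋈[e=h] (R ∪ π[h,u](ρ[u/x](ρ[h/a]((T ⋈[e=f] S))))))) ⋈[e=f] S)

Per-node cardinality:
  T → 3
  R → 6
  T → 3
  S → 5
  (T ⋈[e=f] S) → 1
  ρ[h/a]((T ⋈[e=f] S)) → 1
  ρ[u/x](ρ[h/a]((T ⋈[e=f] S))) → 1
  π[h,u](ρ[u/x](ρ[h/a]((T ⋈[e=f] S)))) → 1
  (R ∪ π[h,u](ρ[u/x](ρ[h/a]((T ⋈[e=f] S))))) → 7
  (T ⋈[e=h] (R ∪ π[h,u](ρ[u/x](ρ[h/a]((T ⋈[e=f] S)))))) → 5
  σ[x='q']((T ⋈[e=h] (R ∪ π[h,u](ρ[u/x](ρ[h/a]((T ⋈[e=f] S))))))) → 2
  S → 5
  (σ[x='q']((T ⋈[e=h] (R ∪ π[h,u](ρ[u/x](ρ[h/a]((T ⋈[e=f] S))))))) ⋈[e=f] S) → 2

|E| = 2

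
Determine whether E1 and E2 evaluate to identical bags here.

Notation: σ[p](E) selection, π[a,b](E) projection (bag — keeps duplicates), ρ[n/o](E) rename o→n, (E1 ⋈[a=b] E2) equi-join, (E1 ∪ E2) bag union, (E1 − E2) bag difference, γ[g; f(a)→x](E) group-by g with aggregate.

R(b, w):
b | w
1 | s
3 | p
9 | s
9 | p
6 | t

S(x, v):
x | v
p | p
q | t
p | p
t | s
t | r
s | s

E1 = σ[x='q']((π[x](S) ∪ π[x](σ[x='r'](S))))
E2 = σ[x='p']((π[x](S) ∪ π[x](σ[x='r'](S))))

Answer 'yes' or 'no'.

E1 per-node cardinality:
  S → 6
  π[x](S) → 6
  S → 6
  σ[x='r'](S) → 0
  π[x](σ[x='r'](S)) → 0
  (π[x](S) ∪ π[x](σ[x='r'](S))) → 6
  σ[x='q']((π[x](S) ∪ π[x](σ[x='r'](S)))) → 1
E2 per-node cardinality:
  S → 6
  π[x](S) → 6
  S → 6
  σ[x='r'](S) → 0
  π[x](σ[x='r'](S)) → 0
  (π[x](S) ∪ π[x](σ[x='r'](S))) → 6
  σ[x='p']((π[x](S) ∪ π[x](σ[x='r'](S)))) → 2

E1 result:
x
q
E2 result:
x
p
p
Witness: ('p',) appears 0× in E1 but 2× in E2.

no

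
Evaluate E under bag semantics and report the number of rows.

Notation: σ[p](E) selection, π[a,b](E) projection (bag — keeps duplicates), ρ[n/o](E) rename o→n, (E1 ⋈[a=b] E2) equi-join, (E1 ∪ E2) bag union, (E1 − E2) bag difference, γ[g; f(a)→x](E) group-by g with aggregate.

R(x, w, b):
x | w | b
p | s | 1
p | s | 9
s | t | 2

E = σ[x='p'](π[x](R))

Row counts bottom-up:
  R → 3
  π[x](R) → 3
  σ[x='p'](π[x](R)) → 2

|E| = 2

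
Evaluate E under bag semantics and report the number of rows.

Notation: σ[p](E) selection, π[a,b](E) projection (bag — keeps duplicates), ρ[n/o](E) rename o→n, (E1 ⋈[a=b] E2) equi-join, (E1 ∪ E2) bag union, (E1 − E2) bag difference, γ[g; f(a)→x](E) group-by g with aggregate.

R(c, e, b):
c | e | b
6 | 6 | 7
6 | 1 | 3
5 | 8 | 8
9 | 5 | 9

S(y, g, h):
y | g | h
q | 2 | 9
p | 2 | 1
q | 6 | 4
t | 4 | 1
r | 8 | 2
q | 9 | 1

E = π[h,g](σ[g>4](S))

Row counts bottom-up:
  S → 6
  σ[g>4](S) → 3
  π[h,g](σ[g>4](S)) → 3

|E| = 3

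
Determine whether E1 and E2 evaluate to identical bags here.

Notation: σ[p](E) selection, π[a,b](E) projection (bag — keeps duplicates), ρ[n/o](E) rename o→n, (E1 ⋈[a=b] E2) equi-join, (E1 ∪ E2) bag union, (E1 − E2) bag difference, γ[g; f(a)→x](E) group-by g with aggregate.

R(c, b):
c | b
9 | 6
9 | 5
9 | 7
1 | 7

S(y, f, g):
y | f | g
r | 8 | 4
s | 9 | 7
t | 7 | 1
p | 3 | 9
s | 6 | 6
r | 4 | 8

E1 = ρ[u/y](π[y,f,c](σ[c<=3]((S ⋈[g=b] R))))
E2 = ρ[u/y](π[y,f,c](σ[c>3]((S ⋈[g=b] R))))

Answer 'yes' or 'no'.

E1 subexpression sizes:
  S → 6
  R → 4
  (S ⋈[g=b] R) → 3
  σ[c<=3]((S ⋈[g=b] R)) → 1
  π[y,f,c](σ[c<=3]((S ⋈[g=b] R))) → 1
  ρ[u/y](π[y,f,c](σ[c<=3]((S ⋈[g=b] R)))) → 1
E2 subexpression sizes:
  S → 6
  R → 4
  (S ⋈[g=b] R) → 3
  σ[c>3]((S ⋈[g=b] R)) → 2
  π[y,f,c](σ[c>3]((S ⋈[g=b] R))) → 2
  ρ[u/y](π[y,f,c](σ[c>3]((S ⋈[g=b] R)))) → 2

E1 result:
u | f | c
s | 9 | 1
E2 result:
u | f | c
s | 6 | 9
s | 9 | 9
Witness: ('s', 9, 1) appears 1× in E1 but 0× in E2.

no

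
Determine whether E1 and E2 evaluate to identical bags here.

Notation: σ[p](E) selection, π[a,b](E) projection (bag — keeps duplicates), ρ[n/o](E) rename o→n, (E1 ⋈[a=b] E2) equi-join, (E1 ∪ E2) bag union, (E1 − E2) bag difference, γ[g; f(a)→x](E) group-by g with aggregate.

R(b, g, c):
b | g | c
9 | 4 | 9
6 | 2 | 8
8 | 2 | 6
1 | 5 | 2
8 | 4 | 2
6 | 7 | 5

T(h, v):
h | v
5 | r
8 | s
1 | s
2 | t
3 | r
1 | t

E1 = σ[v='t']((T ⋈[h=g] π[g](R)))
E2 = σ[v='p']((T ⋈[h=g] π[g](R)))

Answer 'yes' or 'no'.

E1 subexpression sizes:
  T → 6
  R → 6
  π[g](R) → 6
  (T ⋈[h=g] π[g](R)) → 3
  σ[v='t']((T ⋈[h=g] π[g](R))) → 2
E2 subexpression sizes:
  T → 6
  R → 6
  π[g](R) → 6
  (T ⋈[h=g] π[g](R)) → 3
  σ[v='p']((T ⋈[h=g] π[g](R))) → 0

E1 result:
h | v | g
2 | t | 2
2 | t | 2
E2 result:
h | v | g
(0 rows)
Witness: (2, 't', 2) appears 2× in E1 but 0× in E2.

no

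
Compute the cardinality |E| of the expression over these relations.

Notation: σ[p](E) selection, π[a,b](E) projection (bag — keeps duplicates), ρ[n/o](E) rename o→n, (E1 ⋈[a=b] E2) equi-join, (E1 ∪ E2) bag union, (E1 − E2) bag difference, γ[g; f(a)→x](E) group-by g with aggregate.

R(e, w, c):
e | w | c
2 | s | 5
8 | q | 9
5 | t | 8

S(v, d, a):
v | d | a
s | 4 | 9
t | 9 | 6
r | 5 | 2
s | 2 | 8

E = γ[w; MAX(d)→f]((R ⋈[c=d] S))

Row counts bottom-up:
  R → 3
  S → 4
  (R ⋈[c=d] S) → 2
  γ[w; MAX(d)→f]((R ⋈[c=d] S)) → 2

|E| = 2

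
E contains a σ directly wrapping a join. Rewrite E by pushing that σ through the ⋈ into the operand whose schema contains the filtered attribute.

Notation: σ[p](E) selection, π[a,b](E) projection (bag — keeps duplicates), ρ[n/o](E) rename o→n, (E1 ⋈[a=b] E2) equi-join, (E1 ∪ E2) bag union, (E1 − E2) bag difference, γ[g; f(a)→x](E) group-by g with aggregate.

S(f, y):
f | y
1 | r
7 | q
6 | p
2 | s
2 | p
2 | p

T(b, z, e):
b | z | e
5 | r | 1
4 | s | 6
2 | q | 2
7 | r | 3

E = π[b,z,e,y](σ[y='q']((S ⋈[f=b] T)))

σ filters on y, owned by the left side.
E' = π[b,z,e,y]((σ[y='q'](S) ⋈[f=b] T))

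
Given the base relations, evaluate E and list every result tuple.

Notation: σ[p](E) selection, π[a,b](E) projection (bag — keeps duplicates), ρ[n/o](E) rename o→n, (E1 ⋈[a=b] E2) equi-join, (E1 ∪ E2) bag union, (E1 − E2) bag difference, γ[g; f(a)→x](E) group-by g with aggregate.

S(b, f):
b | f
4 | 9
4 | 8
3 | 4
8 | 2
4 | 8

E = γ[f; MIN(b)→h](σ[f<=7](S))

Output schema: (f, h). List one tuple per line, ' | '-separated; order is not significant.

Stepwise |·|:
  S → 5
  σ[f<=7](S) → 2
  γ[f; MIN(b)→h](σ[f<=7](S)) → 2

== RESULT ==
f | h
2 | 8
4 | 3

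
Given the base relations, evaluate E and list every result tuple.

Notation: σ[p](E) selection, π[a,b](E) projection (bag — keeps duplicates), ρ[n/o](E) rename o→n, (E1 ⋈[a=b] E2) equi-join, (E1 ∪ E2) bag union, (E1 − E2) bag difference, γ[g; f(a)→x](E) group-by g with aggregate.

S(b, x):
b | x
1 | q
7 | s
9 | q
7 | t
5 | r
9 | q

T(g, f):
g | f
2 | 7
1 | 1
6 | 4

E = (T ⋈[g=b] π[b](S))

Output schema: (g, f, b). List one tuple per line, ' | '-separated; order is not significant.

Per-node cardinality:
  T → 3
  S → 6
  π[b](S) → 6
  (T ⋈[g=b] π[b](S)) → 1

== RESULT ==
g | f | b
1 | 1 | 1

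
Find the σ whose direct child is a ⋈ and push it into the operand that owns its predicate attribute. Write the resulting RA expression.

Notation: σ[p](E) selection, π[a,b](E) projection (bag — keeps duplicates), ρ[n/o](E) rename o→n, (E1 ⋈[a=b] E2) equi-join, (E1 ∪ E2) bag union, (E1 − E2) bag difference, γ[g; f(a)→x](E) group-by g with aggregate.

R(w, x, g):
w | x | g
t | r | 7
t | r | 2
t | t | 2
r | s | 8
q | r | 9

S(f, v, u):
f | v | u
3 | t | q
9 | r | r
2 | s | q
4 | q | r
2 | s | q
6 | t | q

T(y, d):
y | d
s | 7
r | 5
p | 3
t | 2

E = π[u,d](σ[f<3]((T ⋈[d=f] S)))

σ filters on f, owned by the right side.
E' = π[u,d]((T ⋈[d=f] σ[f<3](S)))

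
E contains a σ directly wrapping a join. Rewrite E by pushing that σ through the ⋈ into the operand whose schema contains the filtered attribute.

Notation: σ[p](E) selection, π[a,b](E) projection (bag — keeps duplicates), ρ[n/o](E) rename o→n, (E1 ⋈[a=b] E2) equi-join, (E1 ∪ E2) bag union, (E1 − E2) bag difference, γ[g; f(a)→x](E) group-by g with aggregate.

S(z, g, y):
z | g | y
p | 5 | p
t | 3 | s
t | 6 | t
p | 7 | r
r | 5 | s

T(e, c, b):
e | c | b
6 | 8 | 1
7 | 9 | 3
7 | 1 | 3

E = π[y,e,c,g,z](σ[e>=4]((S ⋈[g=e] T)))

σ filters on e, owned by the right side.
E' = π[y,e,c,g,z]((S ⋈[g=e] σ[e>=4](T)))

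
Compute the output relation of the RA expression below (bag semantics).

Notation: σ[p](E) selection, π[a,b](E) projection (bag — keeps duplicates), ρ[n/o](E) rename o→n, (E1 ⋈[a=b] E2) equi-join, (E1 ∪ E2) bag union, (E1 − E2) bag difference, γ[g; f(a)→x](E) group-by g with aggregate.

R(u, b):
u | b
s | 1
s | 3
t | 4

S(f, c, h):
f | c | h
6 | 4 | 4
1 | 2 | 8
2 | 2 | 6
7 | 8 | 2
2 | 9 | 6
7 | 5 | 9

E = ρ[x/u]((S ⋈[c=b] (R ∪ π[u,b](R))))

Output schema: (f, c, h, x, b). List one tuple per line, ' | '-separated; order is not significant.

Subexpression sizes:
  S → 6
  R → 3
  R → 3
  π[u,b](R) → 3
  (R ∪ π[u,b](R)) → 6
  (S ⋈[c=b] (R ∪ π[u,b](R))) → 2
  ρ[x/u]((S ⋈[c=b] (R ∪ π[u,b](R)))) → 2

== RESULT ==
f | c | h | x | b
6 | 4 | 4 | t | 4
6 | 4 | 4 | t | 4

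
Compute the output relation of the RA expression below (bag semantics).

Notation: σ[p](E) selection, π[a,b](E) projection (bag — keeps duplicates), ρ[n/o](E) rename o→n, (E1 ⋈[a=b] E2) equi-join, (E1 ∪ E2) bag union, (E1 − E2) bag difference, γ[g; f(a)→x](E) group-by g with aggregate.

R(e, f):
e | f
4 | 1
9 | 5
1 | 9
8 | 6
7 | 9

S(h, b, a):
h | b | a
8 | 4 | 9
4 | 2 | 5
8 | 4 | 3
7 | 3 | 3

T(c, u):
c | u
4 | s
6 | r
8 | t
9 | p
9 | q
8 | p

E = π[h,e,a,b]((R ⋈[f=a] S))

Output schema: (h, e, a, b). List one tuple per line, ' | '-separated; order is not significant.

Row counts bottom-up:
  R → 5
  S → 4
  (R ⋈[f=a] S) → 3
  π[h,e,a,b]((R ⋈[f=a] S)) → 3

== RESULT ==
h | e | a | b
4 | 9 | 5 | 2
8 | 1 | 9 | 4
8 | 7 | 9 | 4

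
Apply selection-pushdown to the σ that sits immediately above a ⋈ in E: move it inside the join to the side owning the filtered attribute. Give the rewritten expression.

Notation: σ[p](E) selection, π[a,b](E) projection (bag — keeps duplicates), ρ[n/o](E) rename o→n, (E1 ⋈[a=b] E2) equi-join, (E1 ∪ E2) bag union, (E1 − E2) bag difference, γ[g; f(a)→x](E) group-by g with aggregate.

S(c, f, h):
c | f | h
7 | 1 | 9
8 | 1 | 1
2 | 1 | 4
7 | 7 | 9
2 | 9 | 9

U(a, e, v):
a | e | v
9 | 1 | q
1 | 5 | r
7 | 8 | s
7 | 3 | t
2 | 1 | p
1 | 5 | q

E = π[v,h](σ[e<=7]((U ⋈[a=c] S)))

σ filters on e, owned by the left side.
E' = π[v,h]((σ[e<=7](U) ⋈[a=c] S))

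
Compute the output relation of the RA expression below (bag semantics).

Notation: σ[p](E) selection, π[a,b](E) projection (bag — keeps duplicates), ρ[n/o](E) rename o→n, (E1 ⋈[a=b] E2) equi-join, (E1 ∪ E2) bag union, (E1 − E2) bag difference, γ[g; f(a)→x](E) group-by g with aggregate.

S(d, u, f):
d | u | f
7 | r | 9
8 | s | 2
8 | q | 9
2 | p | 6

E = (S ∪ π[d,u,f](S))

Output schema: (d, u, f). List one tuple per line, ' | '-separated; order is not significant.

Stepwise |·|:
  S → 4
  S → 4
  π[d,u,f](S) → 4
  (S ∪ π[d,u,f](S)) → 8

== RESULT ==
d | u | f
2 | p | 6
2 | p | 6
7 | r | 9
7 | r | 9
8 | q | 9
8 | q | 9
8 | s | 2
8 | s | 2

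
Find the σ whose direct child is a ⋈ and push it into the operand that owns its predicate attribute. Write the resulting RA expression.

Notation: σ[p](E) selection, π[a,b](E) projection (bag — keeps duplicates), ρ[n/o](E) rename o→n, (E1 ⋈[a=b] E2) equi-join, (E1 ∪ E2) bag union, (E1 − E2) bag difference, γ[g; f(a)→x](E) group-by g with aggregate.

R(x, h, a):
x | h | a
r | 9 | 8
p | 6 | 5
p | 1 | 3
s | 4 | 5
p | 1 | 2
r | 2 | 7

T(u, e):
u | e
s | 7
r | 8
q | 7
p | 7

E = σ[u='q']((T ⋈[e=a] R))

σ filters on u, owned by the left side.
E' = (σ[u='q'](T) ⋈[e=a] R)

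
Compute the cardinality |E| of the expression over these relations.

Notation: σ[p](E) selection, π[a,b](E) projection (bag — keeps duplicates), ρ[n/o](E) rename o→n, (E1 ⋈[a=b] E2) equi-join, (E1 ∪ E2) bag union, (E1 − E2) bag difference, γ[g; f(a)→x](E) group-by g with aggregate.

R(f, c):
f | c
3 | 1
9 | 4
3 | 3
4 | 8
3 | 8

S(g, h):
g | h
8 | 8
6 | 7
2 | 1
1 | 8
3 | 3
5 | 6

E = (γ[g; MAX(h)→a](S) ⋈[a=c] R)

Row counts bottom-up:
  S → 6
  γ[g; MAX(h)→a](S) → 6
  R → 5
  (γ[g; MAX(h)→a](S) ⋈[a=c] R) → 6

|E| = 6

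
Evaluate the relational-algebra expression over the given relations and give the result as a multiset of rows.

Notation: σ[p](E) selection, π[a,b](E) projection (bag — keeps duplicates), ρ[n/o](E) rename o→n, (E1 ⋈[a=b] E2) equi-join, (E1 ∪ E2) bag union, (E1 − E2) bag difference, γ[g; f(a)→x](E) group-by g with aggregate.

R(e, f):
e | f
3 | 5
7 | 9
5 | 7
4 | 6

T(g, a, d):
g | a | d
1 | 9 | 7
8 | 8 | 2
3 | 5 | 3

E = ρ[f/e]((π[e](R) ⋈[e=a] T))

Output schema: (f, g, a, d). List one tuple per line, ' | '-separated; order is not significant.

Row counts bottom-up:
  R → 4
  π[e](R) → 4
  T → 3
  (π[e](R) ⋈[e=a] T) → 1
  ρ[f/e]((π[e](R) ⋈[e=a] T)) → 1

== RESULT ==
f | g | a | d
5 | 3 | 5 | 3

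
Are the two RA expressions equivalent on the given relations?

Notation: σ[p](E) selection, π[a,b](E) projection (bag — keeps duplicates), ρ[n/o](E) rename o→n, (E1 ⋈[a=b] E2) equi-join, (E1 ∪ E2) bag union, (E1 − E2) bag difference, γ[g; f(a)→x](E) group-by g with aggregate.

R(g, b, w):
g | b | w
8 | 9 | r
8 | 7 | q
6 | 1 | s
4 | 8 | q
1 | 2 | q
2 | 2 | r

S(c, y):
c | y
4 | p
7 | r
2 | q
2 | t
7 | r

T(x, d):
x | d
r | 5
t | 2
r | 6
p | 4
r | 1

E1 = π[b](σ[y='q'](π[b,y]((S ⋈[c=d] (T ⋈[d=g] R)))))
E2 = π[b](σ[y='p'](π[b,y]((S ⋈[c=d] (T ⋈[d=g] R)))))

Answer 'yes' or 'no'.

E1 stepwise |·|:
  S → 5
  T → 5
  R → 6
  (T ⋈[d=g] R) → 4
  (S ⋈[c=d] (T ⋈[d=g] R)) → 3
  π[b,y]((S ⋈[c=d] (T ⋈[d=g] R))) → 3
  σ[y='q'](π[b,y]((S ⋈[c=d] (T ⋈[d=g] R)))) → 1
  π[b](σ[y='q'](π[b,y]((S ⋈[c=d] (T ⋈[d=g] R))))) → 1
E2 stepwise |·|:
  S → 5
  T → 5
  R → 6
  (T ⋈[d=g] R) → 4
  (S ⋈[c=d] (T ⋈[d=g] R)) → 3
  π[b,y]((S ⋈[c=d] (T ⋈[d=g] R))) → 3
  σ[y='p'](π[b,y]((S ⋈[c=d] (T ⋈[d=g] R)))) → 1
  π[b](σ[y='p'](π[b,y]((S ⋈[c=d] (T ⋈[d=g] R))))) → 1

E1 result:
b
2
E2 result:
b
8
Witness: (2,) appears 1× in E1 but 0× in E2.

no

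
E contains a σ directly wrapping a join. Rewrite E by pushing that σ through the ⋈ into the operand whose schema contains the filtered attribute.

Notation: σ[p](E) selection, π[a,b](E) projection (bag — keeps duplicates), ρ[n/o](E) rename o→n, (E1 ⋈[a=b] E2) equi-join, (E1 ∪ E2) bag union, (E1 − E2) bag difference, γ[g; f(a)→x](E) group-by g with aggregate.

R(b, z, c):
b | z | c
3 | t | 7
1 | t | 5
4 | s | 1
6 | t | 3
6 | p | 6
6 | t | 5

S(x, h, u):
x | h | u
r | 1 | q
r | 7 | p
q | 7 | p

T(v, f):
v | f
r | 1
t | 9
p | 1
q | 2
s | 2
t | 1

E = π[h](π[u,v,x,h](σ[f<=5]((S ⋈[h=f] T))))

σ filters on f, owned by the right side.
E' = π[h](π[u,v,x,h]((S ⋈[h=f] σ[f<=5](T))))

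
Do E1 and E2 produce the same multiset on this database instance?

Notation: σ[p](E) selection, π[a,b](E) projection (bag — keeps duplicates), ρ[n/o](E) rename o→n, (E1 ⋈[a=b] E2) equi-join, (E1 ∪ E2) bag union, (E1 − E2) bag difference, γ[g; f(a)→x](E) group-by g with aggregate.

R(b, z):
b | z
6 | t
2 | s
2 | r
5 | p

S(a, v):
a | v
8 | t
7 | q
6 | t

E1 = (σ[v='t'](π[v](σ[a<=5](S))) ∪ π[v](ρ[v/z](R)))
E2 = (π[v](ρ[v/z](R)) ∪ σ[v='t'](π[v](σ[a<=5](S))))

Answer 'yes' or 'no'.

E1 stepwise |·|:
  S → 3
  σ[a<=5](S) → 0
  π[v](σ[a<=5](S)) → 0
  σ[v='t'](π[v](σ[a<=5](S))) → 0
  R → 4
  ρ[v/z](R) → 4
  π[v](ρ[v/z](R)) → 4
  (σ[v='t'](π[v](σ[a<=5](S))) ∪ π[v](ρ[v/z](R))) → 4
E2 stepwise |·|:
  R → 4
  ρ[v/z](R) → 4
  π[v](ρ[v/z](R)) → 4
  S → 3
  σ[a<=5](S) → 0
  π[v](σ[a<=5](S)) → 0
  σ[v='t'](π[v](σ[a<=5](S))) → 0
  (π[v](ρ[v/z](R)) ∪ σ[v='t'](π[v](σ[a<=5](S)))) → 4

E1 and E2 produce the same multiset:
v
p
r
s
t

yes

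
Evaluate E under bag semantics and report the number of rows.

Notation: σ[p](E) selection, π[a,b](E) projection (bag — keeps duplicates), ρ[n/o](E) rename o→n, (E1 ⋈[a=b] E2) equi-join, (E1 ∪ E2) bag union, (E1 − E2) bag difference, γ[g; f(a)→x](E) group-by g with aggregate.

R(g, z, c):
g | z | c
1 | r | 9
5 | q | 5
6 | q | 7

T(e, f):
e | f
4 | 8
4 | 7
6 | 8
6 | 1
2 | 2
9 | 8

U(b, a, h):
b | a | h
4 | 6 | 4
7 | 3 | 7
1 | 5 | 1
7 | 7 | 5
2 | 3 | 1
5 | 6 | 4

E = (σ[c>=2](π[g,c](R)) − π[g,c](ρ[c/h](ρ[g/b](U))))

Row counts bottom-up:
  R → 3
  π[g,c](R) → 3
  σ[c>=2](π[g,c](R)) → 3
  U → 6
  ρ[g/b](U) → 6
  ρ[c/h](ρ[g/b](U)) → 6
  π[g,c](ρ[c/h](ρ[g/b](U))) → 6
  (σ[c>=2](π[g,c](R)) − π[g,c](ρ[c/h](ρ[g/b](U)))) → 3

|E| = 3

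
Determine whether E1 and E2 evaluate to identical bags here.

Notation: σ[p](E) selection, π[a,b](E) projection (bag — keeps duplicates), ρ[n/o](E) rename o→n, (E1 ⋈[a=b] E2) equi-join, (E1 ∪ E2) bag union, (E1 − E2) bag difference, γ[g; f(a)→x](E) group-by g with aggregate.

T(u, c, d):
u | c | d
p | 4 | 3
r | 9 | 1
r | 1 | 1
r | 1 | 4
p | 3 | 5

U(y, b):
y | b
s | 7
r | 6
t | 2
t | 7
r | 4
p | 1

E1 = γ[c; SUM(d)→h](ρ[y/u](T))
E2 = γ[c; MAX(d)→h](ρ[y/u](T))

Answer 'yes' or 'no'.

E1 row counts bottom-up:
  T → 5
  ρ[y/u](T) → 5
  γ[c; SUM(d)→h](ρ[y/u](T)) → 4
E2 row counts bottom-up:
  T → 5
  ρ[y/u](T) → 5
  γ[c; MAX(d)→h](ρ[y/u](T)) → 4

E1 result:
c | h
1 | 5
3 | 5
4 | 3
9 | 1
E2 result:
c | h
1 | 4
3 | 5
4 | 3
9 | 1
Witness: (1, 5) appears 1× in E1 but 0× in E2.

no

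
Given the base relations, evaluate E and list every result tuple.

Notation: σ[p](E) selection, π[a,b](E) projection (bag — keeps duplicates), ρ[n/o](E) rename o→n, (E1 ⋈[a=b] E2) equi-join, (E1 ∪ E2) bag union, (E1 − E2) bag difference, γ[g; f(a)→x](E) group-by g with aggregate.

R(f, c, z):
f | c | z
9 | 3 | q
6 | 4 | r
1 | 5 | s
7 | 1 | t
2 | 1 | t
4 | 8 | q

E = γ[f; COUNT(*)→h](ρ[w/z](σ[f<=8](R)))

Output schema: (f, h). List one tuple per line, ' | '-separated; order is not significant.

Stepwise |·|:
  R → 6
  σ[f<=8](R) → 5
  ρ[w/z](σ[f<=8](R)) → 5
  γ[f; COUNT(*)→h](ρ[w/z](σ[f<=8](R))) → 5

== RESULT ==
f | h
1 | 1
2 | 1
4 | 1
6 | 1
7 | 1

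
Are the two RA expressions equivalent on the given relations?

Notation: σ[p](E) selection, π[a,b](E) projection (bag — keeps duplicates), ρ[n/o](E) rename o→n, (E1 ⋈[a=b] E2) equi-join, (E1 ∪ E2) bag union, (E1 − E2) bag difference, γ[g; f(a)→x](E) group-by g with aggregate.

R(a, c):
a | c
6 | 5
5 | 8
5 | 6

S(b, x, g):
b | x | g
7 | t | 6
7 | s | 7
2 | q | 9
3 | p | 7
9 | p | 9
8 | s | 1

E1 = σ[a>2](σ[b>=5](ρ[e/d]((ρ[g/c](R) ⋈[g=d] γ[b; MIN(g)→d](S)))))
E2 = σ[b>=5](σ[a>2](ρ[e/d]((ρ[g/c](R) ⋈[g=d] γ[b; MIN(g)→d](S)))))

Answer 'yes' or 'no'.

E1 subexpression sizes:
  R → 3
  ρ[g/c](R) → 3
  S → 6
  γ[b; MIN(g)→d](S) → 5
  (ρ[g/c](R) ⋈[g=d] γ[b; MIN(g)→d](S)) → 1
  ρ[e/d]((ρ[g/c](R) ⋈[g=d] γ[b; MIN(g)→d](S))) → 1
  σ[b>=5](ρ[e/d]((ρ[g/c](R) ⋈[g=d] γ[b; MIN(g)→d](S)))) → 1
  σ[a>2](σ[b>=5](ρ[e/d]((ρ[g/c](R) ⋈[g=d] γ[b; MIN(g)→d](S))))) → 1
E2 subexpression sizes:
  R → 3
  ρ[g/c](R) → 3
  S → 6
  γ[b; MIN(g)→d](S) → 5
  (ρ[g/c](R) ⋈[g=d] γ[b; MIN(g)→d](S)) → 1
  ρ[e/d]((ρ[g/c](R) ⋈[g=d] γ[b; MIN(g)→d](S))) → 1
  σ[a>2](ρ[e/d]((ρ[g/c](R) ⋈[g=d] γ[b; MIN(g)→d](S)))) → 1
  σ[b>=5](σ[a>2](ρ[e/d]((ρ[g/c](R) ⋈[g=d] γ[b; MIN(g)→d](S))))) → 1

E1 and E2 produce the same multiset:
a | g | b | e
5 | 6 | 7 | 6

yes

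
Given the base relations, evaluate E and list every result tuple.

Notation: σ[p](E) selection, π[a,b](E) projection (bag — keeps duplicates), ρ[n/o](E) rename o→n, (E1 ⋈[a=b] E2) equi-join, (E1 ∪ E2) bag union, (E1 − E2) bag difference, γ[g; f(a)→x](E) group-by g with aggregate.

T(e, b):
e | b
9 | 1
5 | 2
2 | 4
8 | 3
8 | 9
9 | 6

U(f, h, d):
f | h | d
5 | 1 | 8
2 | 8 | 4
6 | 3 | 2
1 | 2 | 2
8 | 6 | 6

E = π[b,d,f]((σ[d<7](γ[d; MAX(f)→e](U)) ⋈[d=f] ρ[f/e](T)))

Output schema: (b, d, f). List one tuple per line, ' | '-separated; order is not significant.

Row counts bottom-up:
  U → 5
  γ[d; MAX(f)→e](U) → 4
  σ[d<7](γ[d; MAX(f)→e](U)) → 3
  T → 6
  ρ[f/e](T) → 6
  (σ[d<7](γ[d; MAX(f)→e](U)) ⋈[d=f] ρ[f/e](T)) → 1
  π[b,d,f]((σ[d<7](γ[d; MAX(f)→e](U)) ⋈[d=f] ρ[f/e](T))) → 1

== RESULT ==
b | d | f
4 | 2 | 2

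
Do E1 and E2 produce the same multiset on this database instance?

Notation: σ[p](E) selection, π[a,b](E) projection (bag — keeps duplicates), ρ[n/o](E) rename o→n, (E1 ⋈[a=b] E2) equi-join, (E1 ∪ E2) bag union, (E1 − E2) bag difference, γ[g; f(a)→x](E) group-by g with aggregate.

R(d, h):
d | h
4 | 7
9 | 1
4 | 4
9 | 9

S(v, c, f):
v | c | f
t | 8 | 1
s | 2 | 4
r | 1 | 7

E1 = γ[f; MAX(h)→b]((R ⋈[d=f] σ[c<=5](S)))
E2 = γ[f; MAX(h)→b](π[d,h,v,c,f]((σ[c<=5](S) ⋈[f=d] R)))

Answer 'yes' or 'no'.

E1 per-node cardinality:
  R → 4
  S → 3
  σ[c<=5](S) → 2
  (R ⋈[d=f] σ[c<=5](S)) → 2
  γ[f; MAX(h)→b]((R ⋈[d=f] σ[c<=5](S))) → 1
E2 per-node cardinality:
  S → 3
  σ[c<=5](S) → 2
  R → 4
  (σ[c<=5](S) ⋈[f=d] R) → 2
  π[d,h,v,c,f]((σ[c<=5](S) ⋈[f=d] R)) → 2
  γ[f; MAX(h)→b](π[d,h,v,c,f]((σ[c<=5](S) ⋈[f=d] R))) → 1

E1 and E2 produce the same multiset:
f | b
4 | 7

yes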